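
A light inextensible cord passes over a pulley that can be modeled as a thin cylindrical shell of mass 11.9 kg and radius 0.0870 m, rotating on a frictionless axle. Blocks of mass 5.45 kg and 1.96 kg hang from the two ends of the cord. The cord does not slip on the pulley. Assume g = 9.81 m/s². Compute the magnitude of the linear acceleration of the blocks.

I = MR² = (11.9)(0.0870)² = 0.09007 kg·m².
Heavier block: m₁g − T₁ = m₁a. Lighter block: T₂ − m₂g = m₂a.
Pulley: (T₁ − T₂)R = Iα = I(a/R), so T₁ − T₂ = (I/R²)a = 1·M_p a = 11.90·a.
Adding the three: (m₁ − m₂)g = (m₁ + m₂ + 11.90)a, so a = (5.45 − 1.96)(9.81)/(5.45 + 1.96 + 11.90) = 1.773 m/s².

a ≈ 1.77 m/s²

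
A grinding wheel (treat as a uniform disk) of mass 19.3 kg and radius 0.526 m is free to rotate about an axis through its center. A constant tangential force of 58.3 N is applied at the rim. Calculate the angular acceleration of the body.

I = ½MR² = (1/2)(19.3)(0.526)² = 2.670 kg·m².
τ = F R = (58.3)(0.526) = 30.67 N·m.
Newton's second law for rotation, τ = Iα, gives α = τ/I = 30.67/2.670 = 11.49 rad/s².

α ≈ 11.5 rad/s²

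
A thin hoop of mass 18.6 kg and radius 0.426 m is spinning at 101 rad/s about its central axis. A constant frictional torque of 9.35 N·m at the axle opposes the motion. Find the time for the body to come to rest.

I = MR² = (18.6)(0.426)² = 3.375 kg·m².
The net torque has magnitude 9.35 N·m, opposing ω.
|α| = τ/I = 9.350/3.375 = 2.770 rad/s² (deceleration).
0 = ω₀ − |α|t ⇒ t = ω₀/|α| = 101/2.770 = 36.46 s.

t ≈ 36.5 s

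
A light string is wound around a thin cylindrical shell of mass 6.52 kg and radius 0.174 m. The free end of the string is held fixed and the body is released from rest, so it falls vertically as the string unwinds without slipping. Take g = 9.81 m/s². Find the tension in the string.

T ≈ 32.0 N

Translation: Mg − T = Ma. Rotation about the center: TR = Iα with I = MR².
With a = αR: T = (I/R²)a = M a, so Mg = (1 + 1.000)Ma.
a = g/(1 + 1.000) = 9.81/2.000 = 4.905 m/s².
T = 1.000·M·a = (1.000)(6.52)(4.905) = 31.98 N.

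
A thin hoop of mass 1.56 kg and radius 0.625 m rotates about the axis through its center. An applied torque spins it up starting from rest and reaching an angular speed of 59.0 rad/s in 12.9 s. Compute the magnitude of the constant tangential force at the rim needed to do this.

F ≈ 4.46 N

I = MR² = (1.56)(0.625)² = 0.6094 kg·m².
α = Δω/Δt = (59.0 − 0)/12.9 = 4.574 rad/s².
The required torque is τ = Iα = (0.6094)(4.574) = 2.787 N·m.
A tangential force at the rim gives τ = FR, so F = τ/R = 2.787/0.625 = 4.459 N.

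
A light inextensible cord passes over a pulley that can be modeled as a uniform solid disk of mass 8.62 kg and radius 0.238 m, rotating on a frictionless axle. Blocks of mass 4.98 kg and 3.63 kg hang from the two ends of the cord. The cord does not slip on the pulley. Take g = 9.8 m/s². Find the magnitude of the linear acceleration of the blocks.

a ≈ 1.02 m/s²

I = ½MR² = (1/2)(8.62)(0.238)² = 0.2441 kg·m².
Heavier block: m₁g − T₁ = m₁a. Lighter block: T₂ − m₂g = m₂a.
Pulley: (T₁ − T₂)R = Iα = I(a/R), so T₁ − T₂ = (I/R²)a = (1/2)M_p a = 4.310·a.
Adding the three: (m₁ − m₂)g = (m₁ + m₂ + 4.310)a, so a = (4.98 − 3.63)(9.8)/(4.98 + 3.63 + 4.310) = 1.024 m/s².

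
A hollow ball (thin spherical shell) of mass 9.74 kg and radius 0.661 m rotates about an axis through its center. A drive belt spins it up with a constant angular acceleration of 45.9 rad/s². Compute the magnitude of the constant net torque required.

I = (2/3)MR² = (2/3)(9.74)(0.661)² = 2.837 kg·m².
τ = Iα = (2.837)(45.90) = 130.2 N·m.

τ ≈ 130 N·m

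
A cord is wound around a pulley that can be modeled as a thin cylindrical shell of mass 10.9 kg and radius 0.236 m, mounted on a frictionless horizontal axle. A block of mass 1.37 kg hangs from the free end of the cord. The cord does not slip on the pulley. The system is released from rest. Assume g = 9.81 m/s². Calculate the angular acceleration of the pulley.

I = MR² = (10.9)(0.236)² = 0.6071 kg·m².
Block: mg − T = ma. Pulley: TR = Iα. No-slip: a = αR, so T = (I/R²)a = 10.90·a.
Then mg = (m + 10.90)a, so a = (1.37)(9.81)/(1.37 + 10.90) = 1.095 m/s².
α = a/R = 1.095/0.236 = 4.641 rad/s².

α ≈ 4.64 rad/s²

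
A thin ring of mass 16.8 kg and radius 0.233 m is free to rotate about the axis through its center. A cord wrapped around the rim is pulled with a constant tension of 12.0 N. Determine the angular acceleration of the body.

I = MR² = (16.8)(0.233)² = 0.9121 kg·m².
τ = F R = (12.0)(0.233) = 2.796 N·m.
Newton's second law for rotation, τ = Iα, gives α = τ/I = 2.796/0.9121 = 3.066 rad/s².

α ≈ 3.07 rad/s²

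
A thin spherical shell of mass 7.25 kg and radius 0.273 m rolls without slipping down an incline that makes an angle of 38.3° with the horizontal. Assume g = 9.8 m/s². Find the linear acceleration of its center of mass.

Translation along the incline: Mg sinθ − f = Ma.
Rotation about the center: fR = Iα with I = (2/3)MR². No-slip gives a = αR, so f = (I/R²)a = (2/3)M a.
Substituting: Mg sinθ = (1 + 0.6667)Ma, so a = g sinθ/(1 + 0.6667) = (9.8) sin 38.3° / 1.667 = 3.644 m/s².

a ≈ 3.64 m/s²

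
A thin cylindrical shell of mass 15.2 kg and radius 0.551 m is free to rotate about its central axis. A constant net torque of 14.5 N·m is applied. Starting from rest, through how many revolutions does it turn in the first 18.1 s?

≈ 81.9 revolutions

I = MR² = (15.2)(0.551)² = 4.615 kg·m².
α = τ/I = 14.5/4.615 = 3.142 rad/s².
θ = ½αt² = ½(3.142)(18.1)² = 514.7 rad.
Revolutions = θ/(2π) = 81.92.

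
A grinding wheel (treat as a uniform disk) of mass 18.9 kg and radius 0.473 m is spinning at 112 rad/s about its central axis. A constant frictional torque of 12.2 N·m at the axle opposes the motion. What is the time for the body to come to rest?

I = ½MR² = (1/2)(18.9)(0.473)² = 2.114 kg·m².
The net torque has magnitude 12.2 N·m, opposing ω.
|α| = τ/I = 12.20/2.114 = 5.770 rad/s² (deceleration).
0 = ω₀ − |α|t ⇒ t = ω₀/|α| = 112/5.770 = 19.41 s.

t ≈ 19.4 s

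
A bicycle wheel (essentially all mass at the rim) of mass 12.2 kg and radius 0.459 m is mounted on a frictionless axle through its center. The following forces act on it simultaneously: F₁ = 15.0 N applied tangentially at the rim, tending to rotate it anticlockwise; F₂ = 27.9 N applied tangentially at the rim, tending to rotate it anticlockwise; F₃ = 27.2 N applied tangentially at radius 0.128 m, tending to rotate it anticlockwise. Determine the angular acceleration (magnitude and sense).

α ≈ 9.02 rad/s², anticlockwise

I = MR² = (12.2)(0.459)² = 2.570 kg·m².
Taking anticlockwise as positive: τ₁ = +(15.0)(0.459) = +6.885 N·m; τ₂ = +(27.9)(0.459) = +12.81 N·m; τ₃ = +(27.2)(0.128) = +3.482 N·m.
Net torque τ = 23.17 N·m.
α = τ/I = 23.17/2.570 = 9.016 rad/s².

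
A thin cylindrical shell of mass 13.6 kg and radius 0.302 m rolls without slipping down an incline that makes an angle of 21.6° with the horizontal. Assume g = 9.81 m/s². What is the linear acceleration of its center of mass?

a ≈ 1.81 m/s²

Translation along the incline: Mg sinθ − f = Ma.
Rotation about the center: fR = Iα with I = MR². No-slip gives a = αR, so f = (I/R²)a = M a.
Substituting: Mg sinθ = (1 + 1.000)Ma, so a = g sinθ/(1 + 1.000) = (9.81) sin 21.6° / 2.000 = 1.806 m/s².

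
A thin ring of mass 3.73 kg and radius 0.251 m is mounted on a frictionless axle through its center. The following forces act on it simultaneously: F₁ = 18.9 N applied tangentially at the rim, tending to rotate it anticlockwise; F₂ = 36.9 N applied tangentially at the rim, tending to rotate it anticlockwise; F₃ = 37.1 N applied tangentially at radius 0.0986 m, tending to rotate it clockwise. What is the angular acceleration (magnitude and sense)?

I = MR² = (3.73)(0.251)² = 0.2350 kg·m².
Taking anticlockwise as positive: τ₁ = +(18.9)(0.251) = +4.744 N·m; τ₂ = +(36.9)(0.251) = +9.262 N·m; τ₃ = −(37.1)(0.0986) = −3.658 N·m.
Net torque τ = 10.35 N·m.
α = τ/I = 10.35/0.2350 = 44.03 rad/s².

α ≈ 44.0 rad/s², anticlockwise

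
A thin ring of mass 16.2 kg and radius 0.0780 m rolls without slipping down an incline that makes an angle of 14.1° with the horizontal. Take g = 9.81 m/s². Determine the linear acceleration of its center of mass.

Translation along the incline: Mg sinθ − f = Ma.
Rotation about the center: fR = Iα with I = MR². No-slip gives a = αR, so f = (I/R²)a = M a.
Substituting: Mg sinθ = (1 + 1.000)Ma, so a = g sinθ/(1 + 1.000) = (9.81) sin 14.1° / 2.000 = 1.195 m/s².

a ≈ 1.19 m/s²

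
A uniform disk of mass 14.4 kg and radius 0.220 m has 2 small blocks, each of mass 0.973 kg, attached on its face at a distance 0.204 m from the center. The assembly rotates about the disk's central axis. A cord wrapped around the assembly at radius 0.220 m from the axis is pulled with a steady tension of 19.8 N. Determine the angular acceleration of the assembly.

I_disk = ½MR² = ½(14.4)(0.220)² = 0.3485 kg·m².
I_blocks = 2·m·r² = 2(0.973)(0.204)² = 0.08098 kg·m².
Total I = 0.4295 kg·m².
τ = F r = (19.8)(0.220) = 4.356 N·m.
α = τ/I = 4.356/0.4295 = 10.14 rad/s².

α ≈ 10.1 rad/s²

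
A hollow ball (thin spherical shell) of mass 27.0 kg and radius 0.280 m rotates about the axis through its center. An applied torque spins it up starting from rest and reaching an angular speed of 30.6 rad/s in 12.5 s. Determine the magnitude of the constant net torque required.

I = (2/3)MR² = (2/3)(27.0)(0.280)² = 1.411 kg·m².
α = Δω/Δt = (30.6 − 0)/12.5 = 2.448 rad/s².
τ = Iα = (1.411)(2.448) = 3.455 N·m.

τ ≈ 3.45 N·m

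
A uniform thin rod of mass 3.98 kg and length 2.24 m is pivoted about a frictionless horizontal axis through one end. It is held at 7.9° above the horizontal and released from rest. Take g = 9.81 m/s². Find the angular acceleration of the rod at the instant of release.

About the pivot, I = (1/3)ML² = (1/3)(3.98)(2.24)² = 6.657 kg·m².
The weight acts at the center, a distance L/2 = 1.120 m from the pivot; τ = Mg(L/2) cos 7.9° = 43.31 N·m.
α = τ/I = 43.31/6.657 = 6.507 rad/s².

α ≈ 6.51 rad/s²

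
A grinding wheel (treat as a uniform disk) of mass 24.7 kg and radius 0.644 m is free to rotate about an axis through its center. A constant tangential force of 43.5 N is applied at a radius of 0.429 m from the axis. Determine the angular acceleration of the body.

I = ½MR² = (1/2)(24.7)(0.644)² = 5.122 kg·m².
τ = F·r = (43.5)(0.429) = 18.66 N·m.
From τ = Iα: α = 18.66/5.122 = 3.643 rad/s².

α ≈ 3.64 rad/s²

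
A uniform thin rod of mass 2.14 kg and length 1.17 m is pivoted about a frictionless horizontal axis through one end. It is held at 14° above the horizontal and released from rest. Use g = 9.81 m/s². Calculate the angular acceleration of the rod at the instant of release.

α ≈ 12.2 rad/s²

About the pivot, I = (1/3)ML² = (1/3)(2.14)(1.17)² = 0.9765 kg·m².
The weight acts at the center, a distance L/2 = 0.5850 m from the pivot; τ = Mg(L/2) cos 14° = 11.92 N·m.
α = τ/I = 11.92/0.9765 = 12.20 rad/s².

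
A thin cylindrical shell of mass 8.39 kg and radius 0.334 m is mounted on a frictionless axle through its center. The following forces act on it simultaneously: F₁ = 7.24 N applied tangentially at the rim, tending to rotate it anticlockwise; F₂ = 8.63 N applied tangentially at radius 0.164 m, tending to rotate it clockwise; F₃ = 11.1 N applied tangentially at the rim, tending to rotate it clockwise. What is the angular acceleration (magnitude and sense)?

α ≈ 2.89 rad/s², clockwise

I = MR² = (8.39)(0.334)² = 0.9360 kg·m².
Taking anticlockwise as positive: τ₁ = +(7.24)(0.334) = +2.418 N·m; τ₂ = −(8.63)(0.164) = −1.415 N·m; τ₃ = −(11.1)(0.334) = −3.707 N·m.
Net torque τ = -2.705 N·m.
α = τ/I = -2.705/0.9360 = -2.890 rad/s².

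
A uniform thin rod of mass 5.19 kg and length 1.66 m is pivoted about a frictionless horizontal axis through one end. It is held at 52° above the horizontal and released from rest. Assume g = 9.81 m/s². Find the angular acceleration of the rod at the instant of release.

α ≈ 5.46 rad/s²

About the pivot, I = (1/3)ML² = (1/3)(5.19)(1.66)² = 4.767 kg·m².
The weight acts at the center, a distance L/2 = 0.8300 m from the pivot; τ = Mg(L/2) cos 52° = 26.02 N·m.
α = τ/I = 26.02/4.767 = 5.458 rad/s².
(Equivalently α = (3g/(2L)) cos 52° = 5.458 rad/s².)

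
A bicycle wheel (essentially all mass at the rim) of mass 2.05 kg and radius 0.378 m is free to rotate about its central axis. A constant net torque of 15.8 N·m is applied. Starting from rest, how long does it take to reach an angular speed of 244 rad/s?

I = MR² = (2.05)(0.378)² = 0.2929 kg·m².
α = τ/I = 15.8/0.2929 = 53.94 rad/s².
ω = αt ⇒ t = ω/α = 244/53.94 = 4.523 s.

t ≈ 4.52 s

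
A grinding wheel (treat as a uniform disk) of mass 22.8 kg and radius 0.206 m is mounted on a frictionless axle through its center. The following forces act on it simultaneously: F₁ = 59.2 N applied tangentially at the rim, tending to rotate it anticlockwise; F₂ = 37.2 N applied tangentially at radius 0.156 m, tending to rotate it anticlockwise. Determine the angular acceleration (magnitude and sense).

I = ½MR² = (1/2)(22.8)(0.206)² = 0.4838 kg·m².
Taking anticlockwise as positive: τ₁ = +(59.2)(0.206) = +12.20 N·m; τ₂ = +(37.2)(0.156) = +5.803 N·m.
Net torque τ = 18.00 N·m.
α = τ/I = 18.00/0.4838 = 37.20 rad/s².

α ≈ 37.2 rad/s², anticlockwise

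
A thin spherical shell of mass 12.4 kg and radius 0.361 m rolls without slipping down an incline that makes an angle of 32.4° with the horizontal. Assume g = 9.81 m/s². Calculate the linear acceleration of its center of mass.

Translation along the incline: Mg sinθ − f = Ma.
Rotation about the center: fR = Iα with I = (2/3)MR². No-slip gives a = αR, so f = (I/R²)a = (2/3)M a.
Substituting: Mg sinθ = (1 + 0.6667)Ma, so a = g sinθ/(1 + 0.6667) = (9.81) sin 32.4° / 1.667 = 3.154 m/s².

a ≈ 3.15 m/s²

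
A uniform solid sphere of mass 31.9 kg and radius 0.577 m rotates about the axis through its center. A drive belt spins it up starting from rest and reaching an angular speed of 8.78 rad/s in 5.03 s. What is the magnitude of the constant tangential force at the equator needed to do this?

I = (2/5)MR² = (2/5)(31.9)(0.577)² = 4.248 kg·m².
α = Δω/Δt = (8.78 − 0)/5.03 = 1.746 rad/s².
The required torque is τ = Iα = (4.248)(1.746) = 7.415 N·m.
A tangential force at the equator gives τ = FR, so F = τ/R = 7.415/0.577 = 12.85 N.

F ≈ 12.9 N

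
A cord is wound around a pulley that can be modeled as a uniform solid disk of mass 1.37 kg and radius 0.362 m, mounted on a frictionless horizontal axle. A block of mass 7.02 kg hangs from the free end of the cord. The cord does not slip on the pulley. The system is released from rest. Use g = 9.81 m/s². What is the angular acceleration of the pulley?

α ≈ 24.7 rad/s²

I = ½MR² = (1/2)(1.37)(0.362)² = 0.08977 kg·m².
Block: mg − T = ma. Pulley: TR = Iα. No-slip: a = αR, so T = (I/R²)a = 0.6850·a.
Then mg = (m + 0.6850)a, so a = (7.02)(9.81)/(7.02 + 0.6850) = 8.938 m/s².
α = a/R = 8.938/0.362 = 24.69 rad/s².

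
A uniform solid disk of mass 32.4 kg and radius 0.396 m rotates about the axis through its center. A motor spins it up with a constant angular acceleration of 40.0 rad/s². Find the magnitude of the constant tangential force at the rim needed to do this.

I = ½MR² = (1/2)(32.4)(0.396)² = 2.540 kg·m².
The required torque is τ = Iα = (2.540)(40.00) = 101.6 N·m.
A tangential force at the rim gives τ = FR, so F = τ/R = 101.6/0.396 = 256.6 N.

F ≈ 257 N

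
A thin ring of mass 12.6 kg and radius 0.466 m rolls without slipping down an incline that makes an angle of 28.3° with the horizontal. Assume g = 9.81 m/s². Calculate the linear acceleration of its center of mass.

Translation along the incline: Mg sinθ − f = Ma.
Rotation about the center: fR = Iα with I = MR². No-slip gives a = αR, so f = (I/R²)a = M a.
Substituting: Mg sinθ = (1 + 1.000)Ma, so a = g sinθ/(1 + 1.000) = (9.81) sin 28.3° / 2.000 = 2.325 m/s².

a ≈ 2.33 m/s²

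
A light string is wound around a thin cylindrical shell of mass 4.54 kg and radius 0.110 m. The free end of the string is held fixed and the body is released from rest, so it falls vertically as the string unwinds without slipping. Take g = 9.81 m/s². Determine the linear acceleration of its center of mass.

Translation: Mg − T = Ma. Rotation about the center: TR = Iα with I = MR².
With a = αR: T = (I/R²)a = M a, so Mg = (1 + 1.000)Ma.
a = g/(1 + 1.000) = 9.81/2.000 = 4.905 m/s².

a ≈ 4.91 m/s²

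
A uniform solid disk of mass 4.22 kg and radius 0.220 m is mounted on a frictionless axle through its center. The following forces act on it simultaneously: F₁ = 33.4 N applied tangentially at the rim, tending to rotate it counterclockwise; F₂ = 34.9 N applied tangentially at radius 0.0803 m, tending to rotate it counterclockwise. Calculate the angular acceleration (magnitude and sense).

I = ½MR² = (1/2)(4.22)(0.220)² = 0.1021 kg·m².
Taking counterclockwise as positive: τ₁ = +(33.4)(0.220) = +7.348 N·m; τ₂ = +(34.9)(0.0803) = +2.802 N·m.
Net torque τ = 10.15 N·m.
α = τ/I = 10.15/0.1021 = 99.39 rad/s².

α ≈ 99.4 rad/s², counterclockwise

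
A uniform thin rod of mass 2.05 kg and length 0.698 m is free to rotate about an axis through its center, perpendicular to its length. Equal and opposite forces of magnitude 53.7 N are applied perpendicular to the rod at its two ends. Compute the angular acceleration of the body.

I = (1/12)ML² = (1/12)(2.05)(0.698)² = 0.08323 kg·m².
The couple gives τ = F·(L/2) + F·(L/2) = F L = (53.7)(0.698) = 37.48 N·m.
From τ = Iα: α = 37.48/0.08323 = 450.3 rad/s².

α ≈ 450 rad/s²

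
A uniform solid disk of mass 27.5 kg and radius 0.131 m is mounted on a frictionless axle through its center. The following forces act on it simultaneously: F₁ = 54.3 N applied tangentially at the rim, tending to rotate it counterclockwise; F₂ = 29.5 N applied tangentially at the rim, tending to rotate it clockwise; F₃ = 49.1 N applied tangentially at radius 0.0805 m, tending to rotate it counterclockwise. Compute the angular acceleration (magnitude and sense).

α ≈ 30.5 rad/s², counterclockwise

I = ½MR² = (1/2)(27.5)(0.131)² = 0.2360 kg·m².
Taking counterclockwise as positive: τ₁ = +(54.3)(0.131) = +7.113 N·m; τ₂ = −(29.5)(0.131) = −3.865 N·m; τ₃ = +(49.1)(0.0805) = +3.953 N·m.
Net torque τ = 7.201 N·m.
α = τ/I = 7.201/0.2360 = 30.52 rad/s².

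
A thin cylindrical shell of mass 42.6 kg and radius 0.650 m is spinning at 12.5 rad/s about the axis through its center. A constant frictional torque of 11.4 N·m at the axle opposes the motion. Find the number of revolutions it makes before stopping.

≈ 19.6 revolutions

I = MR² = (42.6)(0.650)² = 18.00 kg·m².
The net torque has magnitude 11.4 N·m, opposing ω.
|α| = τ/I = 11.40/18.00 = 0.6334 rad/s² (deceleration).
ω² = ω₀² − 2|α|θ with ω = 0 ⇒ θ = ω₀²/(2|α|) = 123.3 rad = 19.63 rev.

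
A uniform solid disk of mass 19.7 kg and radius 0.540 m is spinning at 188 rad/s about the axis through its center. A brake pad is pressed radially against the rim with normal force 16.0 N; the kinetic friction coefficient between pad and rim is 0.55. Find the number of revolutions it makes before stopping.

≈ 1700 revolutions

I = ½MR² = (1/2)(19.7)(0.540)² = 2.872 kg·m².
Friction force f = μN = (0.55)(16.0) = 8.800 N at the rim; torque magnitude τ = fR = 4.752 N·m, opposing ω.
|α| = τ/I = 4.752/2.872 = 1.654 rad/s² (deceleration).
ω² = ω₀² − 2|α|θ with ω = 0 ⇒ θ = ω₀²/(2|α|) = 10680 rad = 1700 rev.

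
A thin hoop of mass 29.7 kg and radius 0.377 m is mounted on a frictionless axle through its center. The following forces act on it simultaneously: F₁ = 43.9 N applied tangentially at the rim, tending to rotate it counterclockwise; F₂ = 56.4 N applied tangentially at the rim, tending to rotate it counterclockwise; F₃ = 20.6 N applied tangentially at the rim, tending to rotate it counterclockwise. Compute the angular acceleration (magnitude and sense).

α ≈ 10.8 rad/s², counterclockwise

I = MR² = (29.7)(0.377)² = 4.221 kg·m².
Taking counterclockwise as positive: τ₁ = +(43.9)(0.377) = +16.55 N·m; τ₂ = +(56.4)(0.377) = +21.26 N·m; τ₃ = +(20.6)(0.377) = +7.766 N·m.
Net torque τ = 45.58 N·m.
α = τ/I = 45.58/4.221 = 10.80 rad/s².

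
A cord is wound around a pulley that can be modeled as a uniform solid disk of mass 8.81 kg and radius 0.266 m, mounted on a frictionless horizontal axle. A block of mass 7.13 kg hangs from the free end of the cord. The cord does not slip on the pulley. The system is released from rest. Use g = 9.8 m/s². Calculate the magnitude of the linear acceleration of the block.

I = ½MR² = (1/2)(8.81)(0.266)² = 0.3117 kg·m².
Block: mg − T = ma. Pulley: TR = Iα. No-slip: a = αR, so T = (I/R²)a = 4.405·a.
Then mg = (m + 4.405)a, so a = (7.13)(9.8)/(7.13 + 4.405) = 6.058 m/s².

a ≈ 6.06 m/s²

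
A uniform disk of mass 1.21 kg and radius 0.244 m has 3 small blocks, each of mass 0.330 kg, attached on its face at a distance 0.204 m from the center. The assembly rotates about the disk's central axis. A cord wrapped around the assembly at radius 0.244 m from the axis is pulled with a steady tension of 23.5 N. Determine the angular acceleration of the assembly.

I_disk = ½MR² = ½(1.21)(0.244)² = 0.03602 kg·m².
I_blocks = 3·m·r² = 3(0.330)(0.204)² = 0.04120 kg·m².
Total I = 0.07722 kg·m².
τ = F r = (23.5)(0.244) = 5.734 N·m.
α = τ/I = 5.734/0.07722 = 74.26 rad/s².

α ≈ 74.3 rad/s²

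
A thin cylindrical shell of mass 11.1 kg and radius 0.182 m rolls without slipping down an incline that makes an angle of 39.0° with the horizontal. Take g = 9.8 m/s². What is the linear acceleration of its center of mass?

a ≈ 3.08 m/s²

Translation along the incline: Mg sinθ − f = Ma.
Rotation about the center: fR = Iα with I = MR². No-slip gives a = αR, so f = (I/R²)a = M a.
Substituting: Mg sinθ = (1 + 1.000)Ma, so a = g sinθ/(1 + 1.000) = (9.8) sin 39.0° / 2.000 = 3.084 m/s².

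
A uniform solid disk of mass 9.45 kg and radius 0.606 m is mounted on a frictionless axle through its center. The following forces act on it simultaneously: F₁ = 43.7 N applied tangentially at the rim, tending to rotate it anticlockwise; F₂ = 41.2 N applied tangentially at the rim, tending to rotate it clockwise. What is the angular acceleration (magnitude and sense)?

α ≈ 0.873 rad/s², anticlockwise

I = ½MR² = (1/2)(9.45)(0.606)² = 1.735 kg·m².
Taking anticlockwise as positive: τ₁ = +(43.7)(0.606) = +26.48 N·m; τ₂ = −(41.2)(0.606) = −24.97 N·m.
Net torque τ = 1.515 N·m.
α = τ/I = 1.515/1.735 = 0.8731 rad/s².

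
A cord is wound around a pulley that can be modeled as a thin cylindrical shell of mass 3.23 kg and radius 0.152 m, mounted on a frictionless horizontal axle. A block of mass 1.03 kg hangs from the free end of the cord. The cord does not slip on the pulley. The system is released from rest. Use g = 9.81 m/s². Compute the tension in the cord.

T ≈ 7.66 N

I = MR² = (3.23)(0.152)² = 0.07463 kg·m².
Block: mg − T = ma. Pulley: TR = Iα. No-slip: a = αR, so T = (I/R²)a = 3.230·a.
Then mg = (m + 3.230)a, so a = (1.03)(9.81)/(1.03 + 3.230) = 2.372 m/s².
T = 3.230·a = 7.661 N.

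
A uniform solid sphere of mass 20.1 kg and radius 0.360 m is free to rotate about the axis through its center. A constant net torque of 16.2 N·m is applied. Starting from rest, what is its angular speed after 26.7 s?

I = (2/5)MR² = (2/5)(20.1)(0.360)² = 1.042 kg·m².
α = τ/I = 16.2/1.042 = 15.55 rad/s².
ω = ω₀ + αt = 0 + (15.55)(26.7) = 415.1 rad/s.

ω ≈ 415 rad/s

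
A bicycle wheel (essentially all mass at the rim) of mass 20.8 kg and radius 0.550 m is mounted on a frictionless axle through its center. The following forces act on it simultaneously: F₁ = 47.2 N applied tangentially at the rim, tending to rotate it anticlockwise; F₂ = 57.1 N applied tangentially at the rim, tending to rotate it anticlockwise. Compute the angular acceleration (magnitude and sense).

α ≈ 9.12 rad/s², anticlockwise

I = MR² = (20.8)(0.550)² = 6.292 kg·m².
Taking anticlockwise as positive: τ₁ = +(47.2)(0.550) = +25.96 N·m; τ₂ = +(57.1)(0.550) = +31.41 N·m.
Net torque τ = 57.37 N·m.
α = τ/I = 57.37/6.292 = 9.117 rad/s².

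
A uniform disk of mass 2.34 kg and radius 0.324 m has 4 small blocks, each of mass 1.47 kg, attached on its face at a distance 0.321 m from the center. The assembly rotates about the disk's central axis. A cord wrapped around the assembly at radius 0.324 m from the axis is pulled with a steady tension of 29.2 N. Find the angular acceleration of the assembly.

I_disk = ½MR² = ½(2.34)(0.324)² = 0.1228 kg·m².
I_blocks = 4·m·r² = 4(1.47)(0.321)² = 0.6059 kg·m².
Total I = 0.7287 kg·m².
τ = F r = (29.2)(0.324) = 9.461 N·m.
α = τ/I = 9.461/0.7287 = 12.98 rad/s².

α ≈ 13.0 rad/s²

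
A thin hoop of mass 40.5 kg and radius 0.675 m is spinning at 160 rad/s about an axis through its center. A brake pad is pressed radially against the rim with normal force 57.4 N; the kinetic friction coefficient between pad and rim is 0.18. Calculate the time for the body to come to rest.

t ≈ 423 s

I = MR² = (40.5)(0.675)² = 18.45 kg·m².
Friction force f = μN = (0.18)(57.4) = 10.33 N at the rim; torque magnitude τ = fR = 6.974 N·m, opposing ω.
|α| = τ/I = 6.974/18.45 = 0.3779 rad/s² (deceleration).
0 = ω₀ − |α|t ⇒ t = ω₀/|α| = 160/0.3779 = 423.3 s.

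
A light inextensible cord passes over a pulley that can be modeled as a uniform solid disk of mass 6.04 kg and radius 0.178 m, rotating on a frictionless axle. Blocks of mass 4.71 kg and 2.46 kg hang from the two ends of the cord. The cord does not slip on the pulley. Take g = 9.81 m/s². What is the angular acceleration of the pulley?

I = ½MR² = (1/2)(6.04)(0.178)² = 0.09569 kg·m².
Heavier block: m₁g − T₁ = m₁a. Lighter block: T₂ − m₂g = m₂a.
Pulley: (T₁ − T₂)R = Iα = I(a/R), so T₁ − T₂ = (I/R²)a = (1/2)M_p a = 3.020·a.
Adding the three: (m₁ − m₂)g = (m₁ + m₂ + 3.020)a, so a = (4.71 − 2.46)(9.81)/(4.71 + 2.46 + 3.020) = 2.166 m/s².
α = a/R = 2.166/0.178 = 12.17 rad/s².

α ≈ 12.2 rad/s²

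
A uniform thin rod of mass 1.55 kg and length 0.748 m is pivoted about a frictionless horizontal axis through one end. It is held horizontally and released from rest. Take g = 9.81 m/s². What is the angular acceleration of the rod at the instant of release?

α ≈ 19.7 rad/s²

About the pivot, I = (1/3)ML² = (1/3)(1.55)(0.748)² = 0.2891 kg·m².
The weight acts at the center, a distance L/2 = 0.3740 m from the pivot; τ = Mg(L/2) = 5.687 N·m.
α = τ/I = 5.687/0.2891 = 19.67 rad/s².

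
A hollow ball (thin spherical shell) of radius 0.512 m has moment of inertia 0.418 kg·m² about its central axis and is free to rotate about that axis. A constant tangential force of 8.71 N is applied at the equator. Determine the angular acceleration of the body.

τ = F R = (8.71)(0.512) = 4.460 N·m.
From τ = Iα: α = 4.460/0.4180 = 10.67 rad/s².

α ≈ 10.7 rad/s²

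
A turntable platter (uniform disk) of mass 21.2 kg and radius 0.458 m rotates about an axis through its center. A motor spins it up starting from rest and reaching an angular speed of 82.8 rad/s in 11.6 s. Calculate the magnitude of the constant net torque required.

I = ½MR² = (1/2)(21.2)(0.458)² = 2.223 kg·m².
α = Δω/Δt = (82.8 − 0)/11.6 = 7.138 rad/s².
τ = Iα = (2.223)(7.138) = 15.87 N·m.

τ ≈ 15.9 N·m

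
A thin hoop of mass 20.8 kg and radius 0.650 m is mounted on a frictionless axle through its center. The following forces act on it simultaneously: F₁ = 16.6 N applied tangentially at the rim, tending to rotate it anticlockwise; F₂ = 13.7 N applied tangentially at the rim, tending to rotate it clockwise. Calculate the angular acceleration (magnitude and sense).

α ≈ 0.214 rad/s², anticlockwise

I = MR² = (20.8)(0.650)² = 8.788 kg·m².
Taking anticlockwise as positive: τ₁ = +(16.6)(0.650) = +10.79 N·m; τ₂ = −(13.7)(0.650) = −8.905 N·m.
Net torque τ = 1.885 N·m.
α = τ/I = 1.885/8.788 = 0.2145 rad/s².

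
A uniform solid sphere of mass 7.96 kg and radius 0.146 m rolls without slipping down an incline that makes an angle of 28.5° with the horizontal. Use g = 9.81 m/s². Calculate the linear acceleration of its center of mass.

a ≈ 3.34 m/s²

Translation along the incline: Mg sinθ − f = Ma.
Rotation about the center: fR = Iα with I = (2/5)MR². No-slip gives a = αR, so f = (I/R²)a = (2/5)M a.
Substituting: Mg sinθ = (1 + 0.4000)Ma, so a = g sinθ/(1 + 0.4000) = (9.81) sin 28.5° / 1.400 = 3.344 m/s².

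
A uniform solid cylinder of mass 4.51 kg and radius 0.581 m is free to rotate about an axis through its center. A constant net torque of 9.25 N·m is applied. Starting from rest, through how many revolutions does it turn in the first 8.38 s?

I = ½MR² = (1/2)(4.51)(0.581)² = 0.7612 kg·m².
α = τ/I = 9.25/0.7612 = 12.15 rad/s².
θ = ½αt² = ½(12.15)(8.38)² = 426.7 rad.
Revolutions = θ/(2π) = 67.91.

≈ 67.9 revolutions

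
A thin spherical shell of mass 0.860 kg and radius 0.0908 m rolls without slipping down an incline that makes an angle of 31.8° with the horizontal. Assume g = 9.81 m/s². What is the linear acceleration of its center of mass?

a ≈ 3.10 m/s²

Translation along the incline: Mg sinθ − f = Ma.
Rotation about the center: fR = Iα with I = (2/3)MR². No-slip gives a = αR, so f = (I/R²)a = (2/3)M a.
Substituting: Mg sinθ = (1 + 0.6667)Ma, so a = g sinθ/(1 + 0.6667) = (9.81) sin 31.8° / 1.667 = 3.102 m/s².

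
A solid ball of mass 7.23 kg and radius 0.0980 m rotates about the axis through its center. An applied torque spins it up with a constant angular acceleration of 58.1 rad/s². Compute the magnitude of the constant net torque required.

I = (2/5)MR² = (2/5)(7.23)(0.0980)² = 0.02777 kg·m².
τ = Iα = (0.02777)(58.10) = 1.614 N·m.

τ ≈ 1.61 N·m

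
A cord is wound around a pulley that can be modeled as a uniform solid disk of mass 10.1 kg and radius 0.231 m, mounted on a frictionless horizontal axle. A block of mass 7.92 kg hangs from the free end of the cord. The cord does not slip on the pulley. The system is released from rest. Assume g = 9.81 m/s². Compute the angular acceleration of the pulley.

α ≈ 25.9 rad/s²

I = ½MR² = (1/2)(10.1)(0.231)² = 0.2695 kg·m².
Block: mg − T = ma. Pulley: TR = Iα. No-slip: a = αR, so T = (I/R²)a = 5.050·a.
Then mg = (m + 5.050)a, so a = (7.92)(9.81)/(7.92 + 5.050) = 5.990 m/s².
α = a/R = 5.990/0.231 = 25.93 rad/s².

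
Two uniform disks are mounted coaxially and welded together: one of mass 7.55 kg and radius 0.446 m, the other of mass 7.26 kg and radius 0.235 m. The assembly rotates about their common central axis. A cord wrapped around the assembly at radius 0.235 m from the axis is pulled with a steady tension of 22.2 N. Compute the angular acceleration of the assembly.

α ≈ 5.48 rad/s²

I = ½M₁R₁² + ½M₂R₂² = ½(7.55)(0.446)² + ½(7.26)(0.235)² = 0.9514 kg·m².
τ = F r = (22.2)(0.235) = 5.217 N·m.
α = τ/I = 5.217/0.9514 = 5.484 rad/s².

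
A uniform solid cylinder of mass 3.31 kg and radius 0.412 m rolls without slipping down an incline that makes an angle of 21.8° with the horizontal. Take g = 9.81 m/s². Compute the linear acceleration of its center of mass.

Translation along the incline: Mg sinθ − f = Ma.
Rotation about the center: fR = Iα with I = ½MR². No-slip gives a = αR, so f = (I/R²)a = (1/2)M a.
Substituting: Mg sinθ = (1 + 0.5000)Ma, so a = g sinθ/(1 + 0.5000) = (9.81) sin 21.8° / 1.500 = 2.429 m/s².

a ≈ 2.43 m/s²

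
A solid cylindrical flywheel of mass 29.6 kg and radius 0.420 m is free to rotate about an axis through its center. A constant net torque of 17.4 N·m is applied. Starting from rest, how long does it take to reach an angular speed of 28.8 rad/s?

I = ½MR² = (1/2)(29.6)(0.420)² = 2.611 kg·m².
α = τ/I = 17.4/2.611 = 6.665 rad/s².
ω = αt ⇒ t = ω/α = 28.8/6.665 = 4.321 s.

t ≈ 4.32 s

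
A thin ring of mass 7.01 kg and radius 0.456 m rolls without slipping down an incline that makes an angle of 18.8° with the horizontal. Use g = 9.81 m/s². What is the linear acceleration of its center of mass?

a ≈ 1.58 m/s²

Translation along the incline: Mg sinθ − f = Ma.
Rotation about the center: fR = Iα with I = MR². No-slip gives a = αR, so f = (I/R²)a = M a.
Substituting: Mg sinθ = (1 + 1.000)Ma, so a = g sinθ/(1 + 1.000) = (9.81) sin 18.8° / 2.000 = 1.581 m/s².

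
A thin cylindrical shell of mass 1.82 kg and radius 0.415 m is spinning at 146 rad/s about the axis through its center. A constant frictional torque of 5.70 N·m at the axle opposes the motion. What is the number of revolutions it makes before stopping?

≈ 93.3 revolutions

I = MR² = (1.82)(0.415)² = 0.3134 kg·m².
The net torque has magnitude 5.70 N·m, opposing ω.
|α| = τ/I = 5.700/0.3134 = 18.18 rad/s² (deceleration).
ω² = ω₀² − 2|α|θ with ω = 0 ⇒ θ = ω₀²/(2|α|) = 586.1 rad = 93.28 rev.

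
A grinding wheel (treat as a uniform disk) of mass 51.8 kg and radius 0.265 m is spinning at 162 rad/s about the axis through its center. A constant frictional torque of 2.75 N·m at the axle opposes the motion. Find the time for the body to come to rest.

I = ½MR² = (1/2)(51.8)(0.265)² = 1.819 kg·m².
The net torque has magnitude 2.75 N·m, opposing ω.
|α| = τ/I = 2.750/1.819 = 1.512 rad/s² (deceleration).
0 = ω₀ − |α|t ⇒ t = ω₀/|α| = 162/1.512 = 107.1 s.

t ≈ 107 s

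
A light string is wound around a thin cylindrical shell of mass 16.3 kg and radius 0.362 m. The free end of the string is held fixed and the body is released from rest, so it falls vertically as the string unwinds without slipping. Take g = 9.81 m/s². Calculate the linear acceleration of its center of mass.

a ≈ 4.91 m/s²

Translation: Mg − T = Ma. Rotation about the center: TR = Iα with I = MR².
With a = αR: T = (I/R²)a = M a, so Mg = (1 + 1.000)Ma.
a = g/(1 + 1.000) = 9.81/2.000 = 4.905 m/s².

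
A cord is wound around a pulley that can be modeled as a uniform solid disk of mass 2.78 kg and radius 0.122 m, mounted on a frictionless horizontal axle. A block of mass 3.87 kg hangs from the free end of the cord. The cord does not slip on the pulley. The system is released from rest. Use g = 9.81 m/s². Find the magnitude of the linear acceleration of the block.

a ≈ 7.22 m/s²

I = ½MR² = (1/2)(2.78)(0.122)² = 0.02069 kg·m².
Block: mg − T = ma. Pulley: TR = Iα. No-slip: a = αR, so T = (I/R²)a = 1.390·a.
Then mg = (m + 1.390)a, so a = (3.87)(9.81)/(3.87 + 1.390) = 7.218 m/s².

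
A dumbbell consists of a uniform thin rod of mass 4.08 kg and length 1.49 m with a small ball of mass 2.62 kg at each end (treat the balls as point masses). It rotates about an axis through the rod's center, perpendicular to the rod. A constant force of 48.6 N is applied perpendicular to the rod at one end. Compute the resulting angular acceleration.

I_rod = (1/12)ML² = (1/12)(4.08)(1.49)² = 0.7548 kg·m².
I_balls = 2·m·(L/2)² = 2(2.62)(0.7450)² = 2.908 kg·m².
Total I = 3.663 kg·m².
τ = F·(L/2) = (48.6)(0.745) = 36.21 N·m.
α = τ/I = 36.21/3.663 = 9.884 rad/s².

α ≈ 9.88 rad/s²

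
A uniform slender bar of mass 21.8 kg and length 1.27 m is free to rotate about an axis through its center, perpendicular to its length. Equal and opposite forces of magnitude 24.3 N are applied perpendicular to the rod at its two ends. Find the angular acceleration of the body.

I = (1/12)ML² = (1/12)(21.8)(1.27)² = 2.930 kg·m².
The couple gives τ = F·(L/2) + F·(L/2) = F L = (24.3)(1.27) = 30.86 N·m.
Newton's second law for rotation, τ = Iα, gives α = τ/I = 30.86/2.930 = 10.53 rad/s².

α ≈ 10.5 rad/s²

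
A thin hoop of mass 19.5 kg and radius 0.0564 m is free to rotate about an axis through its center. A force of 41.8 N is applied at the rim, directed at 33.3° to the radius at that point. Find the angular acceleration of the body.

I = MR² = (19.5)(0.0564)² = 0.06203 kg·m².
Only the tangential component produces torque: τ = F R sinθ = (41.8)(0.0564) sin 33.3° = 1.294 N·m.
Newton's second law for rotation, τ = Iα, gives α = τ/I = 1.294/0.06203 = 20.87 rad/s².

α ≈ 20.9 rad/s²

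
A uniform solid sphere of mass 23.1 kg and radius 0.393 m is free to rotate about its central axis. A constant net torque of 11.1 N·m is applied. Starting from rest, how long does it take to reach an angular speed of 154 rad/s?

t ≈ 19.8 s

I = (2/5)MR² = (2/5)(23.1)(0.393)² = 1.427 kg·m².
α = τ/I = 11.1/1.427 = 7.778 rad/s².
ω = αt ⇒ t = ω/α = 154/7.778 = 19.80 s.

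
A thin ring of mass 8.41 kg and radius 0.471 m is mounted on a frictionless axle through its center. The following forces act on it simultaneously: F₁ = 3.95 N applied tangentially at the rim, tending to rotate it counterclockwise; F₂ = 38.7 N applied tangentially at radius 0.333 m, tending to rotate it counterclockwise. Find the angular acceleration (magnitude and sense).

α ≈ 7.90 rad/s², counterclockwise

I = MR² = (8.41)(0.471)² = 1.866 kg·m².
Taking counterclockwise as positive: τ₁ = +(3.95)(0.471) = +1.860 N·m; τ₂ = +(38.7)(0.333) = +12.89 N·m.
Net torque τ = 14.75 N·m.
α = τ/I = 14.75/1.866 = 7.905 rad/s².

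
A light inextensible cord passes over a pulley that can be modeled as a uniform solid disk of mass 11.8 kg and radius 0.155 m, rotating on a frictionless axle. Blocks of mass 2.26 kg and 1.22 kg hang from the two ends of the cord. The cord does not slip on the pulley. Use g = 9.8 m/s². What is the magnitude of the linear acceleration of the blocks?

a ≈ 1.09 m/s²

I = ½MR² = (1/2)(11.8)(0.155)² = 0.1417 kg·m².
Heavier block: m₁g − T₁ = m₁a. Lighter block: T₂ − m₂g = m₂a.
Pulley: (T₁ − T₂)R = Iα = I(a/R), so T₁ − T₂ = (I/R²)a = (1/2)M_p a = 5.900·a.
Adding the three: (m₁ − m₂)g = (m₁ + m₂ + 5.900)a, so a = (2.26 − 1.22)(9.8)/(2.26 + 1.22 + 5.900) = 1.087 m/s².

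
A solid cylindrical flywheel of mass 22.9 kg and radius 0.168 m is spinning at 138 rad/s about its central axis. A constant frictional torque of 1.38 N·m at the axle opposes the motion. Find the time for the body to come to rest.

t ≈ 32.3 s

I = ½MR² = (1/2)(22.9)(0.168)² = 0.3232 kg·m².
The net torque has magnitude 1.38 N·m, opposing ω.
|α| = τ/I = 1.380/0.3232 = 4.270 rad/s² (deceleration).
0 = ω₀ − |α|t ⇒ t = ω₀/|α| = 138/4.270 = 32.32 s.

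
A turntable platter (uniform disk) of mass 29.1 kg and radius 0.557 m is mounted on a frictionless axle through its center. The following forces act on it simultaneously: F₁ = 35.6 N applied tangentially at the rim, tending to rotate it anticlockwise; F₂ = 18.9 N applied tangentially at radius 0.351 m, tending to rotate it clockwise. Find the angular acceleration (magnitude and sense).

α ≈ 2.92 rad/s², anticlockwise

I = ½MR² = (1/2)(29.1)(0.557)² = 4.514 kg·m².
Taking anticlockwise as positive: τ₁ = +(35.6)(0.557) = +19.83 N·m; τ₂ = −(18.9)(0.351) = −6.634 N·m.
Net torque τ = 13.20 N·m.
α = τ/I = 13.20/4.514 = 2.923 rad/s².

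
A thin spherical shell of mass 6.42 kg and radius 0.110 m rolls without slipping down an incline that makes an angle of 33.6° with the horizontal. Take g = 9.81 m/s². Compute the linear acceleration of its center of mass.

a ≈ 3.26 m/s²

Translation along the incline: Mg sinθ − f = Ma.
Rotation about the center: fR = Iα with I = (2/3)MR². No-slip gives a = αR, so f = (I/R²)a = (2/3)M a.
Substituting: Mg sinθ = (1 + 0.6667)Ma, so a = g sinθ/(1 + 0.6667) = (9.81) sin 33.6° / 1.667 = 3.257 m/s².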